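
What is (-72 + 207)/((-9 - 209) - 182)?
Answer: -27/80 ≈ -0.33750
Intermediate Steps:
(-72 + 207)/((-9 - 209) - 182) = 135/(-218 - 182) = 135/(-400) = 135*(-1/400) = -27/80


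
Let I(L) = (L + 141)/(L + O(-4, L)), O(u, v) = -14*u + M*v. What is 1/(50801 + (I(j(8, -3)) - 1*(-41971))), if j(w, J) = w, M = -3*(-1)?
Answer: 88/8164085 ≈ 1.0779e-5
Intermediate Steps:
M = 3
O(u, v) = -14*u + 3*v
I(L) = (141 + L)/(56 + 4*L) (I(L) = (L + 141)/(L + (-14*(-4) + 3*L)) = (141 + L)/(L + (56 + 3*L)) = (141 + L)/(56 + 4*L))
1/(50801 + (I(j(8, -3)) - 1*(-41971))) = 1/(50801 + ((141 + 8)/(4*(14 + 8)) - 1*(-41971))) = 1/(50801 + ((1/4)*149/22 + 41971)) = 1/(50801 + ((1/4)*(1/22)*149 + 41971)) = 1/(50801 + (149/88 + 41971)) = 1/(50801 + 3693597/88) = 1/(8164085/88) = 88/8164085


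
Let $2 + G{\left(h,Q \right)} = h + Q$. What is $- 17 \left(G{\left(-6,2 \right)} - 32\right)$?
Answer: $646$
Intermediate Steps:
$G{\left(h,Q \right)} = -2 + Q + h$ ($G{\left(h,Q \right)} = -2 + \left(h + Q\right) = -2 + \left(Q + h\right) = -2 + Q + h$)
$- 17 \left(G{\left(-6,2 \right)} - 32\right) = - 17 \left(\left(-2 + 2 - 6\right) - 32\right) = - 17 \left(-6 - 32\right) = \left(-17\right) \left(-38\right) = 646$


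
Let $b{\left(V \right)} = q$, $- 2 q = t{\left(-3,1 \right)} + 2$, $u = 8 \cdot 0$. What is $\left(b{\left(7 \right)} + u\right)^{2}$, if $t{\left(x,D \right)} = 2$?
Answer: $4$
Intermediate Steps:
$u = 0$
$q = -2$ ($q = - \frac{2 + 2}{2} = \left(- \frac{1}{2}\right) 4 = -2$)
$b{\left(V \right)} = -2$
$\left(b{\left(7 \right)} + u\right)^{2} = \left(-2 + 0\right)^{2} = \left(-2\right)^{2} = 4$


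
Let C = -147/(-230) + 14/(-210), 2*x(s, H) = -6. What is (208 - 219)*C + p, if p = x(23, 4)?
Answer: -1283/138 ≈ -9.2971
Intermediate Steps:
x(s, H) = -3 (x(s, H) = (1/2)*(-6) = -3)
p = -3
C = 79/138 (C = -147*(-1/230) + 14*(-1/210) = 147/230 - 1/15 = 79/138 ≈ 0.57246)
(208 - 219)*C + p = (208 - 219)*(79/138) - 3 = -11*79/138 - 3 = -869/138 - 3 = -1283/138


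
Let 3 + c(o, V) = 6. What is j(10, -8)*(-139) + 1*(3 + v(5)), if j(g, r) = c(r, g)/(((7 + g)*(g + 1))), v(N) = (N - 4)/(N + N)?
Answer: 1627/1870 ≈ 0.87005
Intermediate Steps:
v(N) = (-4 + N)/(2*N) (v(N) = (-4 + N)/((2*N)) = (-4 + N)*(1/(2*N)) = (-4 + N)/(2*N))
c(o, V) = 3 (c(o, V) = -3 + 6 = 3)
j(g, r) = 3/((1 + g)*(7 + g)) (j(g, r) = 3/(((7 + g)*(g + 1))) = 3/(((7 + g)*(1 + g))) = 3/(((1 + g)*(7 + g))) = 3*(1/((1 + g)*(7 + g))) = 3/((1 + g)*(7 + g)))
j(10, -8)*(-139) + 1*(3 + v(5)) = (3/(7 + 10**2 + 8*10))*(-139) + 1*(3 + (1/2)*(-4 + 5)/5) = (3/(7 + 100 + 80))*(-139) + 1*(3 + (1/2)*(1/5)*1) = (3/187)*(-139) + 1*(3 + 1/10) = (3*(1/187))*(-139) + 1*(31/10) = (3/187)*(-139) + 31/10 = -417/187 + 31/10 = 1627/1870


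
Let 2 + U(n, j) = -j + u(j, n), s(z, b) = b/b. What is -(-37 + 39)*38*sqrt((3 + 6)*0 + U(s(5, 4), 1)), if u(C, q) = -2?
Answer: -76*I*sqrt(5) ≈ -169.94*I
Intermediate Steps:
s(z, b) = 1
U(n, j) = -4 - j (U(n, j) = -2 + (-j - 2) = -2 + (-2 - j) = -4 - j)
-(-37 + 39)*38*sqrt((3 + 6)*0 + U(s(5, 4), 1)) = -(-37 + 39)*38*sqrt((3 + 6)*0 + (-4 - 1*1)) = -2*38*sqrt(9*0 + (-4 - 1)) = -76*sqrt(0 - 5) = -76*sqrt(-5) = -76*I*sqrt(5)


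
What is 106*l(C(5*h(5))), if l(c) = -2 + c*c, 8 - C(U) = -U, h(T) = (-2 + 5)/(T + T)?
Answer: 18709/2 ≈ 9354.5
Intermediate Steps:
h(T) = 3/(2*T) (h(T) = 3/((2*T)) = 3*(1/(2*T)) = 3/(2*T))
C(U) = 8 + U (C(U) = 8 - (-1)*U = 8 + U)
l(c) = -2 + c**2
106*l(C(5*h(5))) = 106*(-2 + (8 + 5*((3/2)/5))**2) = 106*(-2 + (8 + 5*((3/2)*(1/5)))**2) = 106*(-2 + (8 + 5*(3/10))**2) = 106*(-2 + (8 + 3/2)**2) = 106*(-2 + (19/2)**2) = 106*(-2 + 361/4) = 106*(353/4) = 18709/2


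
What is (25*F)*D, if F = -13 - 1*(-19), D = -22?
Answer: -3300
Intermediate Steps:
F = 6 (F = -13 + 19 = 6)
(25*F)*D = (25*6)*(-22) = 150*(-22) = -3300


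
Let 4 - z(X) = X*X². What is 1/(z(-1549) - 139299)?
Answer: 1/3716532854 ≈ 2.6907e-10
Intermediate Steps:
z(X) = 4 - X³ (z(X) = 4 - X*X² = 4 - X³)
1/(z(-1549) - 139299) = 1/((4 - 1*(-1549)³) - 139299) = 1/((4 - 1*(-3716672149)) - 139299) = 1/((4 + 3716672149) - 139299) = 1/(3716672153 - 139299) = 1/3716532854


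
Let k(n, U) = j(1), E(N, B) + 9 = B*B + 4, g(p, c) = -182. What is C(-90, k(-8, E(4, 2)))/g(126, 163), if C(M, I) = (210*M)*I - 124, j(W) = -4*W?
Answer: -37738/91 ≈ -414.70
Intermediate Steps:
E(N, B) = -5 + B² (E(N, B) = -9 + (B*B + 4) = -9 + (B² + 4) = -9 + (4 + B²) = -5 + B²)
k(n, U) = -4 (k(n, U) = -4*1 = -4)
C(M, I) = -124 + 210*I*M (C(M, I) = 210*I*M - 124 = -124 + 210*I*M)
C(-90, k(-8, E(4, 2)))/g(126, 163) = (-124 + 210*(-4)*(-90))/(-182) = (-124 + 75600)*(-1/182) = 75476*(-1/182) = -37738/91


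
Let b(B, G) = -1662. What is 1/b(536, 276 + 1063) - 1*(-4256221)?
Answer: 7073839301/1662 ≈ 4.2562e+6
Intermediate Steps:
1/b(536, 276 + 1063) - 1*(-4256221) = 1/(-1662) - 1*(-4256221) = -1/1662 + 4256221 = 7073839301/1662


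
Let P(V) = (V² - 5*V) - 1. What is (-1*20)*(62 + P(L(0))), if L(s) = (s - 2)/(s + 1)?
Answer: -1500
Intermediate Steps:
L(s) = (-2 + s)/(1 + s)
P(V) = -1 + V² - 5*V
(-1*20)*(62 + P(L(0))) = (-1*20)*(62 + (-1 + ((-2 + 0)/(1 + 0))² - 5*(-2 + 0)/(1 + 0))) = -20*(62 + (-1 + (-2/1)² - 5*(-2)/1)) = -20*(62 + (-1 + (1*(-2))² - 5*(-2))) = -20*(62 + (-1 + (-2)² - 5*(-2))) = -20*(62 + (-1 + 4 + 10)) = -20*(62 + 13) = -20*75 = -1500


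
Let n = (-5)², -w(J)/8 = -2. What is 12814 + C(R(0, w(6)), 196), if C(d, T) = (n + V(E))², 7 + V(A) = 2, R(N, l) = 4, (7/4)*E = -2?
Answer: 13214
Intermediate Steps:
E = -8/7 (E = (4/7)*(-2) = -8/7 ≈ -1.1429)
w(J) = 16 (w(J) = -8*(-2) = 16)
V(A) = -5 (V(A) = -7 + 2 = -5)
n = 25
C(d, T) = 400 (C(d, T) = (25 - 5)² = 20² = 400)
12814 + C(R(0, w(6)), 196) = 12814 + 400 = 13214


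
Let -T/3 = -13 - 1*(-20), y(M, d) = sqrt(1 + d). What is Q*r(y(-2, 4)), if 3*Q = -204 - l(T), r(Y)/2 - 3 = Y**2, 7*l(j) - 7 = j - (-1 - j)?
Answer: -22304/21 ≈ -1062.1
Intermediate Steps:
T = -21 (T = -3*(-13 - 1*(-20)) = -3*(-13 + 20) = -3*7 = -21)
l(j) = 8/7 + 2*j/7 (l(j) = 1 + (j - (-1 - j))/7 = 1 + (j + (1 + j))/7 = 1 + (1 + 2*j)/7 = 1 + (1/7 + 2*j/7) = 8/7 + 2*j/7)
r(Y) = 6 + 2*Y**2
Q = -1394/21 (Q = (-204 - (8/7 + (2/7)*(-21)))/3 = (-204 - (8/7 - 6))/3 = (-204 - 1*(-34/7))/3 = (-204 + 34/7)/3 = (1/3)*(-1394/7) = -1394/21 ≈ -66.381)
Q*r(y(-2, 4)) = -1394*(6 + 2*(sqrt(1 + 4))**2)/21 = -1394*(6 + 2*(sqrt(5))**2)/21 = -1394*(6 + 2*5)/21 = -1394*(6 + 10)/21 = -1394/21*16 = -22304/21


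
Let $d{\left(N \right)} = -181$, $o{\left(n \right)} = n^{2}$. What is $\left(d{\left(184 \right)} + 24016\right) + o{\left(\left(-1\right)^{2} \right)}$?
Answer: $23836$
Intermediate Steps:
$\left(d{\left(184 \right)} + 24016\right) + o{\left(\left(-1\right)^{2} \right)} = \left(-181 + 24016\right) + \left(\left(-1\right)^{2}\right)^{2} = 23835 + 1^{2} = 23835 + 1 = 23836$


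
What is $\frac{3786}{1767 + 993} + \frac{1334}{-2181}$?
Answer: $\frac{762571}{1003260} \approx 0.76009$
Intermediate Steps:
$\frac{3786}{1767 + 993} + \frac{1334}{-2181} = \frac{3786}{2760} + 1334 \left(- \frac{1}{2181}\right) = 3786 \cdot \frac{1}{2760} - \frac{1334}{2181} = \frac{631}{460} - \frac{1334}{2181} = \frac{762571}{1003260}$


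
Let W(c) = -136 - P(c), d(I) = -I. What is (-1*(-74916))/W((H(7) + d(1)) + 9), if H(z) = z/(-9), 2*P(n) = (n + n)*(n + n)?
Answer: -3034098/9733 ≈ -311.73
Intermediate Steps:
P(n) = 2*n² (P(n) = ((n + n)*(n + n))/2 = ((2*n)*(2*n))/2 = (4*n²)/2 = 2*n²)
H(z) = -z/9 (H(z) = z*(-⅑) = -z/9)
W(c) = -136 - 2*c²
(-1*(-74916))/W((H(7) + d(1)) + 9) = (-1*(-74916))/(-136 - 2*((-⅑*7 - 1*1) + 9)²) = 74916/(-136 - 2*((-7/9 - 1) + 9)²) = 74916/(-136 - 2*(-16/9 + 9)²) = 74916/(-136 - 2*(65/9)²) = 74916/(-136 - 2*4225/81) = 74916/(-136 - 8450/81) = 74916/(-19466/81) = 74916*(-81/19466) = -3034098/9733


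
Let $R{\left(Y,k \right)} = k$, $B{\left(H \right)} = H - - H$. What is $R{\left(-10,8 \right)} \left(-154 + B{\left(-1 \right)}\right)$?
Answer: $-1248$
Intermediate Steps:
$B{\left(H \right)} = 2 H$ ($B{\left(H \right)} = H + H = 2 H$)
$R{\left(-10,8 \right)} \left(-154 + B{\left(-1 \right)}\right) = 8 \left(-154 + 2 \left(-1\right)\right) = 8 \left(-154 - 2\right) = 8 \left(-156\right) = -1248$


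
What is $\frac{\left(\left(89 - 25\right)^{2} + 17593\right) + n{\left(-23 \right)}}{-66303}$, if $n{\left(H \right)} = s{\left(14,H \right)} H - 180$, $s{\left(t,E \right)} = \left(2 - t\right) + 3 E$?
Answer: $- \frac{23372}{66303} \approx -0.3525$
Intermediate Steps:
$s{\left(t,E \right)} = 2 - t + 3 E$
$n{\left(H \right)} = -180 + H \left(-12 + 3 H\right)$ ($n{\left(H \right)} = \left(2 - 14 + 3 H\right) H - 180 = \left(-12 + 3 H\right) H - 180 = H \left(-12 + 3 H\right) - 180 = -180 + H \left(-12 + 3 H\right)$)
$\frac{\left(\left(89 - 25\right)^{2} + 17593\right) + n{\left(-23 \right)}}{-66303} = \frac{\left(\left(89 - 25\right)^{2} + 17593\right) - \left(180 + 69 \left(-4 - 23\right)\right)}{-66303} = \left(\left(64^{2} + 17593\right) - \left(180 + 69 \left(-27\right)\right)\right) \left(- \frac{1}{66303}\right) = \left(\left(4096 + 17593\right) + \left(-180 + 1863\right)\right) \left(- \frac{1}{66303}\right) = \left(21689 + 1683\right) \left(- \frac{1}{66303}\right) = 23372 \left(- \frac{1}{66303}\right) = - \frac{23372}{66303}$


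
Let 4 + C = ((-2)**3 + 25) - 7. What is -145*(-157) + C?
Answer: 22771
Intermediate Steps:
C = 6 (C = -4 + (((-2)**3 + 25) - 7) = -4 + ((-8 + 25) - 7) = -4 + (17 - 7) = -4 + 10 = 6)
-145*(-157) + C = -145*(-157) + 6 = 22765 + 6 = 22771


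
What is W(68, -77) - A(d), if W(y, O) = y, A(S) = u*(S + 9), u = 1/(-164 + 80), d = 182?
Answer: 5903/84 ≈ 70.274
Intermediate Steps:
u = -1/84 (u = 1/(-84) = -1/84 ≈ -0.011905)
A(S) = -3/28 - S/84 (A(S) = -(S + 9)/84 = -(9 + S)/84 = -3/28 - S/84)
W(68, -77) - A(d) = 68 - (-3/28 - 1/84*182) = 68 - (-3/28 - 13/6) = 68 - 1*(-191/84) = 68 + 191/84 = 5903/84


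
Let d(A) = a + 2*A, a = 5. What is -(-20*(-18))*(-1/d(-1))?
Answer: 120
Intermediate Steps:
d(A) = 5 + 2*A
-(-20*(-18))*(-1/d(-1)) = -(-20*(-18))*(-1/(5 + 2*(-1))) = -360*(-1/(5 - 2)) = -360*(-1/3) = -360*(-1*⅓) = -360*(-1)/3 = -1*(-120) = 120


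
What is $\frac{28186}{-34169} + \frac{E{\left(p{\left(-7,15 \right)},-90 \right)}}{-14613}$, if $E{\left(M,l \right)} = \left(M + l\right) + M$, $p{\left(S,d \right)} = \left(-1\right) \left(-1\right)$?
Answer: $- \frac{408875146}{499311597} \approx -0.81888$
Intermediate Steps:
$p{\left(S,d \right)} = 1$
$E{\left(M,l \right)} = l + 2 M$
$\frac{28186}{-34169} + \frac{E{\left(p{\left(-7,15 \right)},-90 \right)}}{-14613} = \frac{28186}{-34169} + \frac{-90 + 2 \cdot 1}{-14613} = 28186 \left(- \frac{1}{34169}\right) + \left(-90 + 2\right) \left(- \frac{1}{14613}\right) = - \frac{28186}{34169} - - \frac{88}{14613} = - \frac{28186}{34169} + \frac{88}{14613} = - \frac{408875146}{499311597}$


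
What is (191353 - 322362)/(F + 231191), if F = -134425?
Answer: -131009/96766 ≈ -1.3539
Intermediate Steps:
(191353 - 322362)/(F + 231191) = (191353 - 322362)/(-134425 + 231191) = -131009/96766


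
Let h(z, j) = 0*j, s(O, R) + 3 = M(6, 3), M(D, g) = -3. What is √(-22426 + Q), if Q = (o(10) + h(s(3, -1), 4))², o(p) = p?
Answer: 61*I*√6 ≈ 149.42*I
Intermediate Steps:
s(O, R) = -6 (s(O, R) = -3 - 3 = -6)
h(z, j) = 0
Q = 100 (Q = (10 + 0)² = 10² = 100)
√(-22426 + Q) = √(-22426 + 100) = √(-22326) = 61*I*√6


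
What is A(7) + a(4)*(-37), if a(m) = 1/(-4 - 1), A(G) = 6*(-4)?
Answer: -83/5 ≈ -16.600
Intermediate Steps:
A(G) = -24
a(m) = -⅕ (a(m) = 1/(-5) = -⅕)
A(7) + a(4)*(-37) = -24 - ⅕*(-37) = -24 + 37/5 = -83/5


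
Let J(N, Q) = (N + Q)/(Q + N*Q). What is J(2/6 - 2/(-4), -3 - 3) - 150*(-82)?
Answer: 811831/66 ≈ 12300.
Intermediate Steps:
J(N, Q) = (N + Q)/(Q + N*Q)
J(2/6 - 2/(-4), -3 - 3) - 150*(-82) = ((2/6 - 2/(-4)) + (-3 - 3))/((-3 - 3)*(1 + (2/6 - 2/(-4)))) - 150*(-82) = ((2*(⅙) - 2*(-¼)) - 6)/((-6)*(1 + (2*(⅙) - 2*(-¼)))) + 12300 = -((⅓ + ½) - 6)/(6*(1 + (⅓ + ½))) + 12300 = -(⅚ - 6)/(6*(1 + ⅚)) + 12300 = -⅙*(-31/6)/11/6 + 12300 = -⅙*6/11*(-31/6) + 12300 = 31/66 + 12300 = 811831/66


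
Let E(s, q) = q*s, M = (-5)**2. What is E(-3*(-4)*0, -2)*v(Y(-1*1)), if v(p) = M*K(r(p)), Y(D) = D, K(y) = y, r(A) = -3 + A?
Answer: 0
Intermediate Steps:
M = 25
v(p) = -75 + 25*p (v(p) = 25*(-3 + p) = -75 + 25*p)
E(-3*(-4)*0, -2)*v(Y(-1*1)) = (-2*(-3*(-4))*0)*(-75 + 25*(-1*1)) = (-24*0)*(-75 + 25*(-1)) = (-2*0)*(-75 - 25) = 0*(-100) = 0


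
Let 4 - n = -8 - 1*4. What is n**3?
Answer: 4096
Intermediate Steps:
n = 16 (n = 4 - (-8 - 1*4) = 4 - (-8 - 4) = 4 - 1*(-12) = 4 + 12 = 16)
n**3 = 16**3 = 4096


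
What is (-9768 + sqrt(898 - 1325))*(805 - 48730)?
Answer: 468131400 - 47925*I*sqrt(427) ≈ 4.6813e+8 - 9.9032e+5*I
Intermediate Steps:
(-9768 + sqrt(898 - 1325))*(805 - 48730) = (-9768 + sqrt(-427))*(-47925) = (-9768 + I*sqrt(427))*(-47925) = 468131400 - 47925*I*sqrt(427)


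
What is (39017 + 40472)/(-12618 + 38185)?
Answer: 79489/25567 ≈ 3.1090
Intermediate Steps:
(39017 + 40472)/(-12618 + 38185) = 79489/25567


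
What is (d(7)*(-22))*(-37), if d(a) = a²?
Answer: 39886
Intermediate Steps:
(d(7)*(-22))*(-37) = (7²*(-22))*(-37) = (49*(-22))*(-37) = -1078*(-37) = 39886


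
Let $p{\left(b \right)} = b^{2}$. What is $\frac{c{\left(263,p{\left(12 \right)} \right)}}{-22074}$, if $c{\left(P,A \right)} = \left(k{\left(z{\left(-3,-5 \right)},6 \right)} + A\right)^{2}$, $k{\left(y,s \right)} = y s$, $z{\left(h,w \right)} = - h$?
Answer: $- \frac{4374}{3679} \approx -1.1889$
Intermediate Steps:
$k{\left(y,s \right)} = s y$
$c{\left(P,A \right)} = \left(18 + A\right)^{2}$ ($c{\left(P,A \right)} = \left(6 \left(\left(-1\right) \left(-3\right)\right) + A\right)^{2} = \left(6 \cdot 3 + A\right)^{2} = \left(18 + A\right)^{2}$)
$\frac{c{\left(263,p{\left(12 \right)} \right)}}{-22074} = \frac{\left(18 + 12^{2}\right)^{2}}{-22074} = \left(18 + 144\right)^{2} \left(- \frac{1}{22074}\right) = 162^{2} \left(- \frac{1}{22074}\right) = 26244 \left(- \frac{1}{22074}\right) = - \frac{4374}{3679}$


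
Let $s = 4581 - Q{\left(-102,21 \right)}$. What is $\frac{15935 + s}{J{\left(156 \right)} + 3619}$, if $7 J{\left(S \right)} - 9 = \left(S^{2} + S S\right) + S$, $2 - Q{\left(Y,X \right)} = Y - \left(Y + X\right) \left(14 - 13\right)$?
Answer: $\frac{143451}{74170} \approx 1.9341$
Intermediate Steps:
$Q{\left(Y,X \right)} = 2 + X$ ($Q{\left(Y,X \right)} = 2 - \left(Y - \left(Y + X\right) \left(14 - 13\right)\right) = 2 - \left(Y - \left(X + Y\right) 1\right) = 2 - \left(Y - \left(X + Y\right)\right) = 2 - - X = 2 + X$)
$J{\left(S \right)} = \frac{9}{7} + \frac{S}{7} + \frac{2 S^{2}}{7}$ ($J{\left(S \right)} = \frac{9}{7} + \frac{\left(S^{2} + S S\right) + S}{7} = \frac{9}{7} + \frac{\left(S^{2} + S^{2}\right) + S}{7} = \frac{9}{7} + \frac{2 S^{2} + S}{7} = \frac{9}{7} + \frac{S + 2 S^{2}}{7} = \frac{9}{7} + \left(\frac{S}{7} + \frac{2 S^{2}}{7}\right) = \frac{9}{7} + \frac{S}{7} + \frac{2 S^{2}}{7}$)
$s = 4558$ ($s = 4581 - \left(2 + 21\right) = 4581 - 23 = 4558$)
$\frac{15935 + s}{J{\left(156 \right)} + 3619} = \frac{15935 + 4558}{\left(\frac{9}{7} + \frac{1}{7} \cdot 156 + \frac{2 \cdot 156^{2}}{7}\right) + 3619} = \frac{20493}{\left(\frac{9}{7} + \frac{156}{7} + \frac{2}{7} \cdot 24336\right) + 3619} = \frac{20493}{\left(\frac{9}{7} + \frac{156}{7} + \frac{48672}{7}\right) + 3619} = \frac{20493}{\frac{48837}{7} + 3619} = \frac{20493}{\frac{74170}{7}} = 20493 \cdot \frac{7}{74170} = \frac{143451}{74170}$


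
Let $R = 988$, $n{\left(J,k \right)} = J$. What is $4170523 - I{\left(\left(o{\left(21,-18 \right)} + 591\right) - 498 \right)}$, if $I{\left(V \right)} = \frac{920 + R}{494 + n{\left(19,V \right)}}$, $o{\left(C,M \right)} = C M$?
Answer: $\frac{237719599}{57} \approx 4.1705 \cdot 10^{6}$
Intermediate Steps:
$I{\left(V \right)} = \frac{212}{57}$ ($I{\left(V \right)} = \frac{920 + 988}{494 + 19} = \frac{1908}{513} = 1908 \cdot \frac{1}{513} = \frac{212}{57}$)
$4170523 - I{\left(\left(o{\left(21,-18 \right)} + 591\right) - 498 \right)} = 4170523 - \frac{212}{57} = \frac{237719599}{57}$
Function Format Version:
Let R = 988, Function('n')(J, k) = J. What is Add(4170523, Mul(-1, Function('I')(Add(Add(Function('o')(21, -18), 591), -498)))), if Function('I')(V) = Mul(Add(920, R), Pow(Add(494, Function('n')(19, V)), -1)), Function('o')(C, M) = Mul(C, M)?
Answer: Rational(237719599, 57) ≈ 4.1705e+6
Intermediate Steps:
Function('I')(V) = Rational(212, 57) (Function('I')(V) = Mul(Add(920, 988), Pow(Add(494, 19), -1)) = Mul(1908, Pow(513, -1)) = Mul(1908, Rational(1, 513)) = Rational(212, 57))
Add(4170523, Mul(-1, Function('I')(Add(Add(Function('o')(21, -18), 591), -498)))) = Add(4170523, Mul(-1, Rational(212, 57))) = Add(4170523, Rational(-212, 57)) = Rational(237719599, 57)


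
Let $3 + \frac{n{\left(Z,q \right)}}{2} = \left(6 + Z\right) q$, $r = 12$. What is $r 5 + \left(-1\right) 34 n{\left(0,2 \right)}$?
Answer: $-552$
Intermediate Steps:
$n{\left(Z,q \right)} = -6 + 2 q \left(6 + Z\right)$ ($n{\left(Z,q \right)} = -6 + 2 \left(6 + Z\right) q = -6 + 2 q \left(6 + Z\right)$)
$r 5 + \left(-1\right) 34 n{\left(0,2 \right)} = 12 \cdot 5 + \left(-1\right) 34 \left(-6 + 12 \cdot 2 + 2 \cdot 0 \cdot 2\right) = 60 - 34 \left(-6 + 24 + 0\right) = 60 - 612 = -552$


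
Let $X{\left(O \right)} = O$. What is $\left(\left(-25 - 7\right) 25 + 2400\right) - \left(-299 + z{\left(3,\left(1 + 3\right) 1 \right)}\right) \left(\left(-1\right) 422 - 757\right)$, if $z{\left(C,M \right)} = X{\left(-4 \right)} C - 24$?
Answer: $-393365$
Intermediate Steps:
$z{\left(C,M \right)} = -24 - 4 C$ ($z{\left(C,M \right)} = - 4 C - 24 = -24 - 4 C$)
$\left(\left(-25 - 7\right) 25 + 2400\right) - \left(-299 + z{\left(3,\left(1 + 3\right) 1 \right)}\right) \left(\left(-1\right) 422 - 757\right) = \left(\left(-25 - 7\right) 25 + 2400\right) - \left(-299 - 36\right) \left(\left(-1\right) 422 - 757\right) = \left(\left(-32\right) 25 + 2400\right) - \left(-299 - 36\right) \left(-422 - 757\right) = \left(-800 + 2400\right) - \left(-299 - 36\right) \left(-1179\right) = 1600 - \left(-335\right) \left(-1179\right) = 1600 - 394965 = -393365$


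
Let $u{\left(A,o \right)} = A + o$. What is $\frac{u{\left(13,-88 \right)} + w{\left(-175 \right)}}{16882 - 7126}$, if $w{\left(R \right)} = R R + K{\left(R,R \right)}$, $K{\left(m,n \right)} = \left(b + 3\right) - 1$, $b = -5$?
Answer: $\frac{30547}{9756} \approx 3.1311$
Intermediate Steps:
$K{\left(m,n \right)} = -3$ ($K{\left(m,n \right)} = \left(-5 + 3\right) - 1 = -2 - 1 = -3$)
$w{\left(R \right)} = -3 + R^{2}$ ($w{\left(R \right)} = R R - 3 = R^{2} - 3 = -3 + R^{2}$)
$\frac{u{\left(13,-88 \right)} + w{\left(-175 \right)}}{16882 - 7126} = \frac{\left(13 - 88\right) - \left(3 - \left(-175\right)^{2}\right)}{16882 - 7126} = \frac{-75 + \left(-3 + 30625\right)}{9756} = \left(-75 + 30622\right) \frac{1}{9756} = 30547 \cdot \frac{1}{9756} = \frac{30547}{9756}$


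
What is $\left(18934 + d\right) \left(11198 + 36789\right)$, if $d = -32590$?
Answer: $-655310472$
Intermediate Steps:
$\left(18934 + d\right) \left(11198 + 36789\right) = \left(18934 - 32590\right) \left(11198 + 36789\right) = \left(-13656\right) 47987 = -655310472$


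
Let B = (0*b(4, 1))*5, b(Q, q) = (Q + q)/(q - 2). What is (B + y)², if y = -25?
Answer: 625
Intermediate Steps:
b(Q, q) = (Q + q)/(-2 + q)
B = 0 (B = (0*((4 + 1)/(-2 + 1)))*5 = (0*(5/(-1)))*5 = (0*(-1*5))*5 = (0*(-5))*5 = 0*5 = 0)
(B + y)² = (0 - 25)² = (-25)² = 625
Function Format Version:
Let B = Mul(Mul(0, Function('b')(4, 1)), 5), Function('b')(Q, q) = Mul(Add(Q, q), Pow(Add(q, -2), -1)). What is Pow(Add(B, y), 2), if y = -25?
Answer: 625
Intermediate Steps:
Function('b')(Q, q) = Mul(Pow(Add(-2, q), -1), Add(Q, q)) (Function('b')(Q, q) = Mul(Add(Q, q), Pow(Add(-2, q), -1)) = Mul(Pow(Add(-2, q), -1), Add(Q, q)))
B = 0 (B = Mul(Mul(0, Mul(Pow(Add(-2, 1), -1), Add(4, 1))), 5) = Mul(Mul(0, Mul(Pow(-1, -1), 5)), 5) = Mul(Mul(0, Mul(-1, 5)), 5) = Mul(Mul(0, -5), 5) = Mul(0, 5) = 0)
Pow(Add(B, y), 2) = Pow(Add(0, -25), 2) = Pow(-25, 2) = 625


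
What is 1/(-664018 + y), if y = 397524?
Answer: -1/266494 ≈ -3.7524e-6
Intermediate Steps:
1/(-664018 + y) = 1/(-664018 + 397524) = 1/(-266494) = -1/266494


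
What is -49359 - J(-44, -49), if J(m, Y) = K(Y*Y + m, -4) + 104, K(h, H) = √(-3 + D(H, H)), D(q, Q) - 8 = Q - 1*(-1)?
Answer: -49463 - √2 ≈ -49464.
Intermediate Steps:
D(q, Q) = 9 + Q (D(q, Q) = 8 + (Q - 1*(-1)) = 8 + (Q + 1) = 8 + (1 + Q) = 9 + Q)
K(h, H) = √(6 + H) (K(h, H) = √(-3 + (9 + H)) = √(6 + H))
J(m, Y) = 104 + √2 (J(m, Y) = √(6 - 4) + 104 = √2 + 104 = 104 + √2)
-49359 - J(-44, -49) = -49359 - (104 + √2) = -49359 + (-104 - √2) = -49463 - √2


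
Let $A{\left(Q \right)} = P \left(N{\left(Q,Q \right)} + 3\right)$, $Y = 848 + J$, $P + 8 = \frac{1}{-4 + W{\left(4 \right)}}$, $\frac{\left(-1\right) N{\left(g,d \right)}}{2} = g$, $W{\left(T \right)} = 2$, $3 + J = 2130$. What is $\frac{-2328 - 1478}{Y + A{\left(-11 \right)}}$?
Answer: $- \frac{7612}{5525} \approx -1.3777$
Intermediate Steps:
$J = 2127$ ($J = -3 + 2130 = 2127$)
$N{\left(g,d \right)} = - 2 g$
$P = - \frac{17}{2}$ ($P = -8 + \frac{1}{-4 + 2} = -8 + \frac{1}{-2} = -8 - \frac{1}{2} = - \frac{17}{2} \approx -8.5$)
$Y = 2975$ ($Y = 848 + 2127 = 2975$)
$A{\left(Q \right)} = - \frac{51}{2} + 17 Q$ ($A{\left(Q \right)} = - \frac{17 \left(- 2 Q + 3\right)}{2} = - \frac{17 \left(3 - 2 Q\right)}{2} = - \frac{51}{2} + 17 Q$)
$\frac{-2328 - 1478}{Y + A{\left(-11 \right)}} = \frac{-2328 - 1478}{2975 + \left(- \frac{51}{2} + 17 \left(-11\right)\right)} = - \frac{3806}{2975 - \frac{425}{2}} = - \frac{3806}{\frac{5525}{2}} = \left(-3806\right) \frac{2}{5525} = - \frac{7612}{5525}$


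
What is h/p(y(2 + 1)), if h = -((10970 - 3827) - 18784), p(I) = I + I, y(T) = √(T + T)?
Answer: 11641*√6/12 ≈ 2376.2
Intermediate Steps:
y(T) = √2*√T (y(T) = √(2*T) = √2*√T)
p(I) = 2*I
h = 11641 (h = -(7143 - 18784) = -1*(-11641) = 11641)
h/p(y(2 + 1)) = 11641/((2*(√2*√(2 + 1)))) = 11641/((2*(√2*√3))) = 11641/((2*√6)) = 11641*(√6/12) = 11641*√6/12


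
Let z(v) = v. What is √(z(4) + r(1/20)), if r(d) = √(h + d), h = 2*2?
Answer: √(400 + 90*√5)/10 ≈ 2.4520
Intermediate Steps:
h = 4
r(d) = √(4 + d)
√(z(4) + r(1/20)) = √(4 + √(4 + 1/20)) = √(4 + √(81/20)) = √(4 + 9*√5/10)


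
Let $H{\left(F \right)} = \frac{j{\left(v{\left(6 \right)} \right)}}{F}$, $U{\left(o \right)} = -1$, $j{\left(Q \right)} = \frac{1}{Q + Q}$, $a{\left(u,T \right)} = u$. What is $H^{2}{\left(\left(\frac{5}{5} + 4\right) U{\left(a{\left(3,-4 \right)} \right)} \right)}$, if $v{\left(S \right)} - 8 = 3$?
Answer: $\frac{1}{12100} \approx 8.2645 \cdot 10^{-5}$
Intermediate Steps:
$v{\left(S \right)} = 11$ ($v{\left(S \right)} = 8 + 3 = 11$)
$j{\left(Q \right)} = \frac{1}{2 Q}$
$H{\left(F \right)} = \frac{1}{22 F}$ ($H{\left(F \right)} = \frac{\frac{1}{2} \cdot \frac{1}{11}}{F} = \frac{1}{22 F}$)
$H^{2}{\left(\left(\frac{5}{5} + 4\right) U{\left(a{\left(3,-4 \right)} \right)} \right)} = \left(\frac{1}{22 \left(\frac{5}{5} + 4\right) \left(-1\right)}\right)^{2} = \left(\frac{1}{22 \left(5 \cdot \frac{1}{5} + 4\right) \left(-1\right)}\right)^{2} = \left(\frac{1}{22 \left(1 + 4\right) \left(-1\right)}\right)^{2} = \left(\frac{1}{22 \cdot 5 \left(-1\right)}\right)^{2} = \left(\frac{1}{22 \left(-5\right)}\right)^{2} = \left(\frac{1}{22} \left(- \frac{1}{5}\right)\right)^{2} = \left(- \frac{1}{110}\right)^{2} = \frac{1}{12100}$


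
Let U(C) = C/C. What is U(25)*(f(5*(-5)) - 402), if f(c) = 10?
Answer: -392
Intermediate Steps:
U(C) = 1
U(25)*(f(5*(-5)) - 402) = 1*(10 - 402) = 1*(-392) = -392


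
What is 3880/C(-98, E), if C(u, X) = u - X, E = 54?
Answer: -485/19 ≈ -25.526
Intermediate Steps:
3880/C(-98, E) = 3880/(-98 - 1*54) = 3880/(-98 - 54) = 3880/(-152) = 3880*(-1/152) = -485/19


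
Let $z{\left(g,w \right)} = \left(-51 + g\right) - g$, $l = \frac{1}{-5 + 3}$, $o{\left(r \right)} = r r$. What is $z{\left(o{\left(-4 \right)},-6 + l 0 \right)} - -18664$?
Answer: $18613$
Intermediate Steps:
$o{\left(r \right)} = r^{2}$
$l = - \frac{1}{2}$ ($l = \frac{1}{-2} = - \frac{1}{2} \approx -0.5$)
$z{\left(g,w \right)} = -51$
$z{\left(o{\left(-4 \right)},-6 + l 0 \right)} - -18664 = -51 - -18664 = -51 + 18664 = 18613$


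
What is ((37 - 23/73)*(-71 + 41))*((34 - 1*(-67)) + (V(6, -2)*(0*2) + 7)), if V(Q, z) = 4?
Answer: -8676720/73 ≈ -1.1886e+5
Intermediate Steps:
((37 - 23/73)*(-71 + 41))*((34 - 1*(-67)) + (V(6, -2)*(0*2) + 7)) = ((37 - 23/73)*(-71 + 41))*((34 - 1*(-67)) + (4*(0*2) + 7)) = ((37 - 23*1/73)*(-30))*((34 + 67) + (4*0 + 7)) = ((37 - 23/73)*(-30))*(101 + (0 + 7)) = ((2678/73)*(-30))*(101 + 7) = -80340/73*108 = -8676720/73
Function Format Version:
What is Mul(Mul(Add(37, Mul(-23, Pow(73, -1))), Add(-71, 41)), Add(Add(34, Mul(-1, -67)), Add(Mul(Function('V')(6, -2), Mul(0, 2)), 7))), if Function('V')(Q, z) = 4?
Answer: Rational(-8676720, 73) ≈ -1.1886e+5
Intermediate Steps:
Mul(Mul(Add(37, Mul(-23, Pow(73, -1))), Add(-71, 41)), Add(Add(34, Mul(-1, -67)), Add(Mul(Function('V')(6, -2), Mul(0, 2)), 7))) = Mul(Mul(Add(37, Mul(-23, Pow(73, -1))), Add(-71, 41)), Add(Add(34, Mul(-1, -67)), Add(Mul(4, Mul(0, 2)), 7))) = Mul(Mul(Add(37, Mul(-23, Rational(1, 73))), -30), Add(Add(34, 67), Add(Mul(4, 0), 7))) = Mul(Mul(Add(37, Rational(-23, 73)), -30), Add(101, Add(0, 7))) = Mul(Mul(Rational(2678, 73), -30), Add(101, 7)) = Mul(Rational(-80340, 73), 108) = Rational(-8676720, 73)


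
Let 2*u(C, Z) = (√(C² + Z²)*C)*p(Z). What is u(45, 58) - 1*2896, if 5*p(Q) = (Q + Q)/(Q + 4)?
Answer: -2896 + 261*√5389/31 ≈ -2277.9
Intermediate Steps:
p(Q) = 2*Q/(5*(4 + Q)) (p(Q) = ((Q + Q)/(Q + 4))/5 = ((2*Q)/(4 + Q))/5 = (2*Q/(4 + Q))/5 = 2*Q/(5*(4 + Q)))
u(C, Z) = C*Z*√(C² + Z²)/(5*(4 + Z)) (u(C, Z) = ((√(C² + Z²)*C)*(2*Z/(5*(4 + Z))))/2 = ((C*√(C² + Z²))*(2*Z/(5*(4 + Z))))/2 = (2*C*Z*√(C² + Z²)/(5*(4 + Z)))/2 = C*Z*√(C² + Z²)/(5*(4 + Z)))
u(45, 58) - 1*2896 = (⅕)*45*58*√(45² + 58²)/(4 + 58) - 1*2896 = (⅕)*45*58*√(2025 + 3364)/62 - 2896 = (⅕)*45*58*(1/62)*√5389 - 2896 = 261*√5389/31 - 2896 = -2896 + 261*√5389/31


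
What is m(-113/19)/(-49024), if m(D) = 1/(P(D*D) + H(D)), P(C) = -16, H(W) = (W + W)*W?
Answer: -361/968812288 ≈ -3.7262e-7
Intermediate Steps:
H(W) = 2*W² (H(W) = (2*W)*W = 2*W²)
m(D) = 1/(-16 + 2*D²)
m(-113/19)/(-49024) = (1/(2*(-8 + (-113/19)²)))/(-49024) = (1/(2*(-8 + (-113*1/19)²)))*(-1/49024) = (1/(2*(-8 + (-113/19)²)))*(-1/49024) = (1/(2*(-8 + 12769/361)))*(-1/49024) = (1/(2*(9881/361)))*(-1/49024) = ((½)*(361/9881))*(-1/49024) = (361/19762)*(-1/49024) = -361/968812288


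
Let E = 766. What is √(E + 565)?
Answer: 11*√11 ≈ 36.483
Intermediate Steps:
√(E + 565) = √(766 + 565) = √1331 = 11*√11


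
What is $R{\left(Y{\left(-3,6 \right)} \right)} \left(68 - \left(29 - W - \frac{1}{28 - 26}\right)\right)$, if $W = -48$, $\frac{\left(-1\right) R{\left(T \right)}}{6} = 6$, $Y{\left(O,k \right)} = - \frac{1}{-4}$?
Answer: $306$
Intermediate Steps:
$Y{\left(O,k \right)} = \frac{1}{4}$ ($Y{\left(O,k \right)} = \left(-1\right) \left(- \frac{1}{4}\right) = \frac{1}{4}$)
$R{\left(T \right)} = -36$ ($R{\left(T \right)} = \left(-6\right) 6 = -36$)
$R{\left(Y{\left(-3,6 \right)} \right)} \left(68 - \left(29 - W - \frac{1}{28 - 26}\right)\right) = - 36 \left(68 - \left(77 - \frac{1}{28 - 26}\right)\right) = - 36 \left(68 - \left(77 - \frac{1}{2}\right)\right) = - 36 \left(68 + \left(\left(\frac{1}{2} - 29\right) - 48\right)\right) = - 36 \left(68 - \frac{153}{2}\right) = \left(-36\right) \left(- \frac{17}{2}\right) = 306$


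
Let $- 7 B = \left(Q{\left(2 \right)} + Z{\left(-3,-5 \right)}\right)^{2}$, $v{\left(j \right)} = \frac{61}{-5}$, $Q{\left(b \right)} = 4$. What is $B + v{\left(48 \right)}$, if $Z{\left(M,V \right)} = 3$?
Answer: $- \frac{96}{5} \approx -19.2$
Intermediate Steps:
$v{\left(j \right)} = - \frac{61}{5}$ ($v{\left(j \right)} = 61 \left(- \frac{1}{5}\right) = - \frac{61}{5}$)
$B = -7$ ($B = - \frac{\left(4 + 3\right)^{2}}{7} = - \frac{7^{2}}{7} = \left(- \frac{1}{7}\right) 49 = -7$)
$B + v{\left(48 \right)} = -7 - \frac{61}{5} = - \frac{96}{5}$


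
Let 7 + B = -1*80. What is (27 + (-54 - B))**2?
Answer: 3600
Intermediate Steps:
B = -87 (B = -7 - 1*80 = -7 - 80 = -87)
(27 + (-54 - B))**2 = (27 + (-54 - 1*(-87)))**2 = (27 + (-54 + 87))**2 = (27 + 33)**2 = 60**2 = 3600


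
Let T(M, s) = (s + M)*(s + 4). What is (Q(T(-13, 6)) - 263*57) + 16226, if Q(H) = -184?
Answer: 1051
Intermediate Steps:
T(M, s) = (4 + s)*(M + s) (T(M, s) = (M + s)*(4 + s) = (4 + s)*(M + s))
(Q(T(-13, 6)) - 263*57) + 16226 = (-184 - 263*57) + 16226 = (-184 - 14991) + 16226 = -15175 + 16226 = 1051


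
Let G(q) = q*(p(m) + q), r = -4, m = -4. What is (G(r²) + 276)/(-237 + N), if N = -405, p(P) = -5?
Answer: -226/321 ≈ -0.70405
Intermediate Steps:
G(q) = q*(-5 + q)
(G(r²) + 276)/(-237 + N) = ((-4)²*(-5 + (-4)²) + 276)/(-237 - 405) = (16*(-5 + 16) + 276)/(-642) = (16*11 + 276)*(-1/642) = (176 + 276)*(-1/642) = 452*(-1/642) = -226/321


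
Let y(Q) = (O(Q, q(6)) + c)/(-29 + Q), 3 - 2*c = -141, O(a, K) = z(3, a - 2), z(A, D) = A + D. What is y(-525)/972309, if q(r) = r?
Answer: 226/269329593 ≈ 8.3912e-7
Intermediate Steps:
O(a, K) = 1 + a (O(a, K) = 3 + (a - 2) = 3 + (-2 + a) = 1 + a)
c = 72 (c = 3/2 - ½*(-141) = 3/2 + 141/2 = 72)
y(Q) = (73 + Q)/(-29 + Q) (y(Q) = ((1 + Q) + 72)/(-29 + Q) = (73 + Q)/(-29 + Q))
y(-525)/972309 = ((73 - 525)/(-29 - 525))/972309 = (-452/(-554))*(1/972309) = -1/554*(-452)*(1/972309) = (226/277)*(1/972309) = 226/269329593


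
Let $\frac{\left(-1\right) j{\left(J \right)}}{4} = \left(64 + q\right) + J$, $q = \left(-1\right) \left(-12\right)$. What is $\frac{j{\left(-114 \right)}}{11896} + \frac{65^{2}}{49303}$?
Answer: $\frac{7219332}{73313561} \approx 0.098472$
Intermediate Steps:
$q = 12$
$j{\left(J \right)} = -304 - 4 J$ ($j{\left(J \right)} = - 4 \left(\left(64 + 12\right) + J\right) = - 4 \left(76 + J\right) = -304 - 4 J$)
$\frac{j{\left(-114 \right)}}{11896} + \frac{65^{2}}{49303} = \frac{-304 - -456}{11896} + \frac{65^{2}}{49303} = \left(-304 + 456\right) \frac{1}{11896} + 4225 \cdot \frac{1}{49303} = 152 \cdot \frac{1}{11896} + \frac{4225}{49303} = \frac{19}{1487} + \frac{4225}{49303} = \frac{7219332}{73313561}$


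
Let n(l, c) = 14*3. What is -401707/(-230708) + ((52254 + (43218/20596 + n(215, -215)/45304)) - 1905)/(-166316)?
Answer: 229912453381950427/159833606550684848 ≈ 1.4384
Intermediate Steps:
n(l, c) = 42
-401707/(-230708) + ((52254 + (43218/20596 + n(215, -215)/45304)) - 1905)/(-166316) = -401707/(-230708) + ((52254 + (43218/20596 + 42/45304)) - 1905)/(-166316) = -401707*(-1/230708) + ((52254 + (43218*(1/20596) + 42*(1/45304))) - 1905)*(-1/166316) = 401707/230708 + ((52254 + (21609/10298 + 3/3236)) - 1905)*(-1/166316) = 401707/230708 + ((52254 + 34978809/16662164) - 1905)*(-1/166316) = 401707/230708 + (870699696465/16662164 - 1905)*(-1/166316) = 401707/230708 + (838958274045/16662164)*(-1/166316) = 401707/230708 - 838958274045/2771184467824 = 229912453381950427/159833606550684848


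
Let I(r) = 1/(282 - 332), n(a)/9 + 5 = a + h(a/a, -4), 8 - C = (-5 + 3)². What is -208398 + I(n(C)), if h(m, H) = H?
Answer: -10419901/50 ≈ -2.0840e+5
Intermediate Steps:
C = 4 (C = 8 - (-5 + 3)² = 8 - 1*(-2)² = 8 - 1*4 = 8 - 4 = 4)
n(a) = -81 + 9*a (n(a) = -45 + 9*(a - 4) = -45 + 9*(-4 + a) = -45 + (-36 + 9*a) = -81 + 9*a)
I(r) = -1/50 (I(r) = 1/(-50) = -1/50)
-208398 + I(n(C)) = -208398 - 1/50 = -10419901/50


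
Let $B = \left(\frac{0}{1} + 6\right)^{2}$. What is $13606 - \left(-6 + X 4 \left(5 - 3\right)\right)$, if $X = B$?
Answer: $13324$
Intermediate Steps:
$B = 36$ ($B = \left(0 \cdot 1 + 6\right)^{2} = \left(0 + 6\right)^{2} = 6^{2} = 36$)
$X = 36$
$13606 - \left(-6 + X 4 \left(5 - 3\right)\right) = 13606 - \left(-6 + 36 \cdot 4 \left(5 - 3\right)\right) = 13606 - \left(-6 + 36 \cdot 4 \cdot 2\right) = 13606 - \left(-6 + 36 \cdot 8\right) = 13606 - \left(-6 + 288\right) = 13606 - 282 = 13324$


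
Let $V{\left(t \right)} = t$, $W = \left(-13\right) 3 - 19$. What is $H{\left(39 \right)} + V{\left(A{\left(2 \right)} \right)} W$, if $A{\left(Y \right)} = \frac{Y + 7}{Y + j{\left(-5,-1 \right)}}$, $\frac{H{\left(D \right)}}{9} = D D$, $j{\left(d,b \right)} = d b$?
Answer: $\frac{95301}{7} \approx 13614.0$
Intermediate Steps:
$j{\left(d,b \right)} = b d$
$W = -58$ ($W = -39 - 19 = -58$)
$H{\left(D \right)} = 9 D^{2}$ ($H{\left(D \right)} = 9 D D = 9 D^{2}$)
$A{\left(Y \right)} = \frac{7 + Y}{5 + Y}$ ($A{\left(Y \right)} = \frac{Y + 7}{Y - -5} = \frac{7 + Y}{Y + 5} = \frac{7 + Y}{5 + Y}$)
$H{\left(39 \right)} + V{\left(A{\left(2 \right)} \right)} W = 9 \cdot 39^{2} + \frac{7 + 2}{5 + 2} \left(-58\right) = 9 \cdot 1521 + \frac{1}{7} \cdot 9 \left(-58\right) = 13689 + \frac{1}{7} \cdot 9 \left(-58\right) = 13689 + \frac{9}{7} \left(-58\right) = 13689 - \frac{522}{7} = \frac{95301}{7}$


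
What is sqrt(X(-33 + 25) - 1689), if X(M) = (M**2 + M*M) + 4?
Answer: 3*I*sqrt(173) ≈ 39.459*I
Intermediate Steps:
X(M) = 4 + 2*M**2 (X(M) = (M**2 + M**2) + 4 = 2*M**2 + 4 = 4 + 2*M**2)
sqrt(X(-33 + 25) - 1689) = sqrt((4 + 2*(-33 + 25)**2) - 1689) = sqrt((4 + 2*(-8)**2) - 1689) = sqrt((4 + 2*64) - 1689) = sqrt((4 + 128) - 1689) = sqrt(132 - 1689) = sqrt(-1557) = 3*I*sqrt(173)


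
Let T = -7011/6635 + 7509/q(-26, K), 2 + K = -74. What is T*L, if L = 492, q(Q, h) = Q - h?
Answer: 2434005918/33175 ≈ 73369.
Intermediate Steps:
K = -76 (K = -2 - 74 = -76)
T = 9894333/66350 (T = -7011/6635 + 7509/(-26 - 1*(-76)) = -7011*1/6635 + 7509/(-26 + 76) = -7011/6635 + 7509/50 = 9894333/66350 ≈ 149.12)
T*L = (9894333/66350)*492 = 2434005918/33175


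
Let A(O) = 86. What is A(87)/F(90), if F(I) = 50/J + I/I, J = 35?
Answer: 602/17 ≈ 35.412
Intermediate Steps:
F(I) = 17/7 (F(I) = 50/35 + I/I = 50*(1/35) + 1 = 10/7 + 1 = 17/7)
A(87)/F(90) = 86/(17/7) = 86*(7/17) = 602/17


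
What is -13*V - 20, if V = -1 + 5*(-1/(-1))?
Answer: -72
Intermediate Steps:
V = 4 (V = -1 + 5*(-1*(-1)) = -1 + 5*1 = -1 + 5 = 4)
-13*V - 20 = -13*4 - 20 = -52 - 20 = -72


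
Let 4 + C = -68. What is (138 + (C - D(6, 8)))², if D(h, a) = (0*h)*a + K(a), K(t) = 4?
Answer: 3844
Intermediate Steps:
C = -72 (C = -4 - 68 = -72)
D(h, a) = 4 (D(h, a) = (0*h)*a + 4 = 0*a + 4 = 0 + 4 = 4)
(138 + (C - D(6, 8)))² = (138 + (-72 - 1*4))² = (138 + (-72 - 4))² = (138 - 76)² = 62² = 3844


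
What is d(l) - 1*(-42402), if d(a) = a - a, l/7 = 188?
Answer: 42402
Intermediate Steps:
l = 1316 (l = 7*188 = 1316)
d(a) = 0
d(l) - 1*(-42402) = 0 - 1*(-42402) = 0 + 42402 = 42402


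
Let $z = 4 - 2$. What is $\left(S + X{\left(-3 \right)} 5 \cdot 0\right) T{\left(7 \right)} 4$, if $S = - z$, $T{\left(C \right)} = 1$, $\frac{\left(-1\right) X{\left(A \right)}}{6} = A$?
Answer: $-8$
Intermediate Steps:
$X{\left(A \right)} = - 6 A$
$z = 2$ ($z = 4 - 2 = 2$)
$S = -2$ ($S = \left(-1\right) 2 = -2$)
$\left(S + X{\left(-3 \right)} 5 \cdot 0\right) T{\left(7 \right)} 4 = \left(-2 + \left(-6\right) \left(-3\right) 5 \cdot 0\right) 1 \cdot 4 = \left(-2 + 18 \cdot 0\right) 1 \cdot 4 = \left(-2 + 0\right) 1 \cdot 4 = \left(-2\right) 1 \cdot 4 = \left(-2\right) 4 = -8$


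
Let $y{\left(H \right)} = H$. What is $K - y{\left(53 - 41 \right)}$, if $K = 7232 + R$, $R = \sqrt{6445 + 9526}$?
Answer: $7220 + \sqrt{15971} \approx 7346.4$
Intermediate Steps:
$R = \sqrt{15971} \approx 126.38$
$K = 7232 + \sqrt{15971} \approx 7358.4$
$K - y{\left(53 - 41 \right)} = \left(7232 + \sqrt{15971}\right) - \left(53 - 41\right) = \left(7232 + \sqrt{15971}\right) - 12 = 7220 + \sqrt{15971}$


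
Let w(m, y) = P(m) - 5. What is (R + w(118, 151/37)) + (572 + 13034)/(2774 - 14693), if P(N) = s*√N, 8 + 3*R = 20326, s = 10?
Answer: 80650213/11919 + 10*√118 ≈ 6875.2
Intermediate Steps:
R = 20318/3 (R = -8/3 + (⅓)*20326 = -8/3 + 20326/3 = 20318/3 ≈ 6772.7)
P(N) = 10*√N
w(m, y) = -5 + 10*√m (w(m, y) = 10*√m - 5 = -5 + 10*√m)
(R + w(118, 151/37)) + (572 + 13034)/(2774 - 14693) = (20318/3 + (-5 + 10*√118)) + (572 + 13034)/(2774 - 14693) = (20303/3 + 10*√118) + 13606/(-11919) = (20303/3 + 10*√118) + 13606*(-1/11919) = (20303/3 + 10*√118) - 13606/11919 = 80650213/11919 + 10*√118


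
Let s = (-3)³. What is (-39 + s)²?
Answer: 4356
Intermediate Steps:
s = -27
(-39 + s)² = (-39 - 27)² = (-66)² = 4356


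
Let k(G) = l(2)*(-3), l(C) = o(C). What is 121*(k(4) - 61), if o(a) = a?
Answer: -8107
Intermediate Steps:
l(C) = C
k(G) = -6 (k(G) = 2*(-3) = -6)
121*(k(4) - 61) = 121*(-6 - 61) = 121*(-67) = -8107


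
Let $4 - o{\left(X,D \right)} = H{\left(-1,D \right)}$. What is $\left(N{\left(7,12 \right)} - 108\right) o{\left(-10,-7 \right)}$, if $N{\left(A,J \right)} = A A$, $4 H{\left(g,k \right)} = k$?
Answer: $- \frac{1357}{4} \approx -339.25$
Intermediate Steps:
$H{\left(g,k \right)} = \frac{k}{4}$
$o{\left(X,D \right)} = 4 - \frac{D}{4}$
$N{\left(A,J \right)} = A^{2}$
$\left(N{\left(7,12 \right)} - 108\right) o{\left(-10,-7 \right)} = \left(7^{2} - 108\right) \left(4 - - \frac{7}{4}\right) = \left(49 - 108\right) \left(4 + \frac{7}{4}\right) = \left(-59\right) \frac{23}{4} = - \frac{1357}{4}$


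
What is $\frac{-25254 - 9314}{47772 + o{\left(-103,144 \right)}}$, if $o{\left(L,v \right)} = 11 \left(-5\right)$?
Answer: $- \frac{34568}{47717} \approx -0.72444$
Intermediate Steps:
$o{\left(L,v \right)} = -55$
$\frac{-25254 - 9314}{47772 + o{\left(-103,144 \right)}} = \frac{-25254 - 9314}{47772 - 55} = - \frac{34568}{47717}$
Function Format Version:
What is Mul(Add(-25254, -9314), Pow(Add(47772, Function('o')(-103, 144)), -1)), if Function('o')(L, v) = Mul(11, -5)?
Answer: Rational(-34568, 47717) ≈ -0.72444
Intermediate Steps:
Function('o')(L, v) = -55
Mul(Add(-25254, -9314), Pow(Add(47772, Function('o')(-103, 144)), -1)) = Mul(Add(-25254, -9314), Pow(Add(47772, -55), -1)) = Mul(-34568, Pow(47717, -1)) = Mul(-34568, Rational(1, 47717)) = Rational(-34568, 47717)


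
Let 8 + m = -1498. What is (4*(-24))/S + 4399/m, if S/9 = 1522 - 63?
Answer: -2144735/732418 ≈ -2.9283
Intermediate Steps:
m = -1506 (m = -8 - 1498 = -1506)
S = 13131 (S = 9*(1522 - 63) = 9*1459 = 13131)
(4*(-24))/S + 4399/m = (4*(-24))/13131 + 4399/(-1506) = -96*1/13131 + 4399*(-1/1506) = -32/4377 - 4399/1506 = -2144735/732418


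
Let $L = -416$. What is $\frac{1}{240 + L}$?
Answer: $- \frac{1}{176} \approx -0.0056818$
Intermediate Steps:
$\frac{1}{240 + L} = \frac{1}{240 - 416} = \frac{1}{-176} = - \frac{1}{176}$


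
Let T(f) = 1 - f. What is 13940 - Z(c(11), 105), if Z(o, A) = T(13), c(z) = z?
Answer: 13952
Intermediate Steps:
Z(o, A) = -12 (Z(o, A) = 1 - 1*13 = 1 - 13 = -12)
13940 - Z(c(11), 105) = 13940 - 1*(-12) = 13940 + 12 = 13952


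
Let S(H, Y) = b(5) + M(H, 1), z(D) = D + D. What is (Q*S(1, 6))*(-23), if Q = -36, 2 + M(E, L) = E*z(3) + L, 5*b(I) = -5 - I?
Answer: 2484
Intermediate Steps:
b(I) = -1 - I/5 (b(I) = (-5 - I)/5 = -1 - I/5)
z(D) = 2*D
M(E, L) = -2 + L + 6*E (M(E, L) = -2 + (E*(2*3) + L) = -2 + (E*6 + L) = -2 + (6*E + L) = -2 + (L + 6*E) = -2 + L + 6*E)
S(H, Y) = -3 + 6*H (S(H, Y) = (-1 - 1/5*5) + (-2 + 1 + 6*H) = (-1 - 1) + (-1 + 6*H) = -2 + (-1 + 6*H) = -3 + 6*H)
(Q*S(1, 6))*(-23) = -36*(-3 + 6*1)*(-23) = -36*(-3 + 6)*(-23) = -36*3*(-23) = -108*(-23) = 2484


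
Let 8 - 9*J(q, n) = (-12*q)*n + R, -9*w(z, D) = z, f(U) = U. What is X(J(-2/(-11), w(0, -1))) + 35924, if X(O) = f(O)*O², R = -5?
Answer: 26190793/729 ≈ 35927.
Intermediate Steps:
w(z, D) = -z/9
J(q, n) = 13/9 + 4*n*q/3 (J(q, n) = 8/9 - ((-12*q)*n - 5)/9 = 8/9 - (-12*n*q - 5)/9 = 8/9 - (-5 - 12*n*q)/9 = 8/9 + (5/9 + 4*n*q/3) = 13/9 + 4*n*q/3)
X(O) = O³ (X(O) = O*O² = O³)
X(J(-2/(-11), w(0, -1))) + 35924 = (13/9 + 4*(-⅑*0)*(-2/(-11))/3)³ + 35924 = (13/9 + (4/3)*0*(-2*(-1/11)))³ + 35924 = (13/9 + (4/3)*0*(2/11))³ + 35924 = (13/9 + 0)³ + 35924 = (13/9)³ + 35924 = 2197/729 + 35924 = 26190793/729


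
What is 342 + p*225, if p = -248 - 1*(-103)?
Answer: -32283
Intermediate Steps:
p = -145 (p = -248 + 103 = -145)
342 + p*225 = 342 - 145*225 = 342 - 32625 = -32283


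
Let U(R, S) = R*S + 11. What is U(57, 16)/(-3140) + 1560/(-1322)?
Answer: -3059303/2075540 ≈ -1.4740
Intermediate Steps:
U(R, S) = 11 + R*S
U(57, 16)/(-3140) + 1560/(-1322) = (11 + 57*16)/(-3140) + 1560/(-1322) = (11 + 912)*(-1/3140) + 1560*(-1/1322) = 923*(-1/3140) - 780/661 = -923/3140 - 780/661 = -3059303/2075540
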